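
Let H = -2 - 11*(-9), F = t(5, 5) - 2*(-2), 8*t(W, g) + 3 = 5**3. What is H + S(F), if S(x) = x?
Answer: 465/4 ≈ 116.25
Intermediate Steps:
t(W, g) = 61/4 (t(W, g) = -3/8 + (1/8)*5**3 = -3/8 + (1/8)*125 = -3/8 + 125/8 = 61/4)
F = 77/4 (F = 61/4 - 2*(-2) = 61/4 + 4 = 77/4 ≈ 19.250)
H = 97 (H = -2 + 99 = 97)
H + S(F) = 97 + 77/4 = 465/4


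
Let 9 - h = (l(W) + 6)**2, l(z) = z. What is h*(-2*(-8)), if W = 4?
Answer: -1456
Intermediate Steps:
h = -91 (h = 9 - (4 + 6)**2 = 9 - 1*10**2 = 9 - 1*100 = 9 - 100 = -91)
h*(-2*(-8)) = -(-182)*(-8) = -91*16 = -1456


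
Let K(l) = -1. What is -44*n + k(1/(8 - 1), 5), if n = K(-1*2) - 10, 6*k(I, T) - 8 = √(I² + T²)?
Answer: 1456/3 + √1226/42 ≈ 486.17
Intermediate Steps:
k(I, T) = 4/3 + √(I² + T²)/6
n = -11 (n = -1 - 10 = -11)
-44*n + k(1/(8 - 1), 5) = -44*(-11) + (4/3 + √((1/(8 - 1))² + 5²)/6) = 484 + (4/3 + √((1/7)² + 25)/6) = 484 + (4/3 + √((⅐)² + 25)/6) = 484 + (4/3 + √(1/49 + 25)/6) = 484 + (4/3 + √(1226/49)/6) = 484 + (4/3 + (√1226/7)/6) = 484 + (4/3 + √1226/42) = 1456/3 + √1226/42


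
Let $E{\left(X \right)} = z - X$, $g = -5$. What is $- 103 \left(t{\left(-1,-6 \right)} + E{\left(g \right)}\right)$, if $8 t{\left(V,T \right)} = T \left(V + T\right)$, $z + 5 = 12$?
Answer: $- \frac{7107}{4} \approx -1776.8$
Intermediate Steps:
$z = 7$ ($z = -5 + 12 = 7$)
$t{\left(V,T \right)} = \frac{T \left(T + V\right)}{8}$ ($t{\left(V,T \right)} = \frac{T \left(V + T\right)}{8} = \frac{T \left(T + V\right)}{8}$)
$E{\left(X \right)} = 7 - X$
$- 103 \left(t{\left(-1,-6 \right)} + E{\left(g \right)}\right) = - 103 \left(\frac{1}{8} \left(-6\right) \left(-6 - 1\right) + \left(7 - -5\right)\right) = - 103 \left(\frac{1}{8} \left(-6\right) \left(-7\right) + \left(7 + 5\right)\right) = - 103 \left(\frac{21}{4} + 12\right) = \left(-103\right) \frac{69}{4} = - \frac{7107}{4}$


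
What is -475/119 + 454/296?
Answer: -43287/17612 ≈ -2.4578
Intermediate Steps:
-475/119 + 454/296 = -475*1/119 + 454*(1/296) = -475/119 + 227/148 = -43287/17612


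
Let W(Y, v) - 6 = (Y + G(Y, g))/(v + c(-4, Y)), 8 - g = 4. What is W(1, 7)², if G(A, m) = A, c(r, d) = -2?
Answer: 1024/25 ≈ 40.960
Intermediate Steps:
g = 4 (g = 8 - 1*4 = 8 - 4 = 4)
W(Y, v) = 6 + 2*Y/(-2 + v) (W(Y, v) = 6 + (Y + Y)/(v - 2) = 6 + (2*Y)/(-2 + v) = 6 + 2*Y/(-2 + v))
W(1, 7)² = (2*(-6 + 1 + 3*7)/(-2 + 7))² = (2*(-6 + 1 + 21)/5)² = (2*(⅕)*16)² = (32/5)² = 1024/25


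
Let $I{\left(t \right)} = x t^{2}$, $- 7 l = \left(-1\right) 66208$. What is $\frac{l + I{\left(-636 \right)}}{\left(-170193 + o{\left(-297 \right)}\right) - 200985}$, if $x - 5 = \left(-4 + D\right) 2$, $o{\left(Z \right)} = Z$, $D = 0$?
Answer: $\frac{8428208}{2600325} \approx 3.2412$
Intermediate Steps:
$x = -3$ ($x = 5 + \left(-4 + 0\right) 2 = 5 - 8 = -3$)
$l = \frac{66208}{7}$ ($l = - \frac{\left(-1\right) 66208}{7} = \left(- \frac{1}{7}\right) \left(-66208\right) = \frac{66208}{7} \approx 9458.3$)
$I{\left(t \right)} = - 3 t^{2}$
$\frac{l + I{\left(-636 \right)}}{\left(-170193 + o{\left(-297 \right)}\right) - 200985} = \frac{\frac{66208}{7} - 3 \left(-636\right)^{2}}{\left(-170193 - 297\right) - 200985} = \frac{\frac{66208}{7} - 1213488}{-170490 - 200985} = \frac{\frac{66208}{7} - 1213488}{-371475} = \left(- \frac{8428208}{7}\right) \left(- \frac{1}{371475}\right) = \frac{8428208}{2600325}$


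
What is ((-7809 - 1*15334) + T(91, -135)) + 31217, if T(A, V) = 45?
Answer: 8119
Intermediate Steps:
((-7809 - 1*15334) + T(91, -135)) + 31217 = ((-7809 - 1*15334) + 45) + 31217 = ((-7809 - 15334) + 45) + 31217 = (-23143 + 45) + 31217 = -23098 + 31217 = 8119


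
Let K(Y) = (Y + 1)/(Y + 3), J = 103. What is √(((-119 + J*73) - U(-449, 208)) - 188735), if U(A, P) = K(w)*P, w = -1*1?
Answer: I*√181335 ≈ 425.83*I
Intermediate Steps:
w = -1
K(Y) = (1 + Y)/(3 + Y)
U(A, P) = 0 (U(A, P) = ((1 - 1)/(3 - 1))*P = (0/2)*P = ((½)*0)*P = 0*P = 0)
√(((-119 + J*73) - U(-449, 208)) - 188735) = √(((-119 + 103*73) - 1*0) - 188735) = √(((-119 + 7519) + 0) - 188735) = √((7400 + 0) - 188735) = √(7400 - 188735) = √(-181335) = I*√181335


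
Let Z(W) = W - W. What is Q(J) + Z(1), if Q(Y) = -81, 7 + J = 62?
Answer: -81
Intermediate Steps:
J = 55 (J = -7 + 62 = 55)
Z(W) = 0
Q(J) + Z(1) = -81 + 0 = -81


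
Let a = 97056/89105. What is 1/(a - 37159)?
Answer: -89105/3310955639 ≈ -2.6912e-5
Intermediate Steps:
a = 97056/89105 (a = 97056*(1/89105) = 97056/89105 ≈ 1.0892)
1/(a - 37159) = 1/(97056/89105 - 37159) = 1/(-3310955639/89105) = -89105/3310955639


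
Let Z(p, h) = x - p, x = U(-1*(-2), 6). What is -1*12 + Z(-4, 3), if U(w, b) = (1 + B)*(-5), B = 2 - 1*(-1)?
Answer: -28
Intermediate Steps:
B = 3 (B = 2 + 1 = 3)
U(w, b) = -20 (U(w, b) = (1 + 3)*(-5) = 4*(-5) = -20)
x = -20
Z(p, h) = -20 - p
-1*12 + Z(-4, 3) = -1*12 + (-20 - 1*(-4)) = -12 + (-20 + 4) = -12 - 16 = -28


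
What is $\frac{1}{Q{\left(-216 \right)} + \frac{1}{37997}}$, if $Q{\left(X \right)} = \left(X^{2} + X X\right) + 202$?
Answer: $\frac{37997}{3553251459} \approx 1.0694 \cdot 10^{-5}$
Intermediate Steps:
$Q{\left(X \right)} = 202 + 2 X^{2}$ ($Q{\left(X \right)} = \left(X^{2} + X^{2}\right) + 202 = 2 X^{2} + 202 = 202 + 2 X^{2}$)
$\frac{1}{Q{\left(-216 \right)} + \frac{1}{37997}} = \frac{1}{\left(202 + 2 \left(-216\right)^{2}\right) + \frac{1}{37997}} = \frac{1}{\left(202 + 2 \cdot 46656\right) + \frac{1}{37997}} = \frac{1}{\left(202 + 93312\right) + \frac{1}{37997}} = \frac{1}{93514 + \frac{1}{37997}} = \frac{1}{\frac{3553251459}{37997}} = \frac{37997}{3553251459}$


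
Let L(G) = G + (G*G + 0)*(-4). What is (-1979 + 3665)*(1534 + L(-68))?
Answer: -28712580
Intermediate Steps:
L(G) = G - 4*G**2 (L(G) = G + (G**2 + 0)*(-4) = G + G**2*(-4) = G - 4*G**2)
(-1979 + 3665)*(1534 + L(-68)) = (-1979 + 3665)*(1534 - 68*(1 - 4*(-68))) = 1686*(1534 - 68*(1 + 272)) = 1686*(1534 - 68*273) = 1686*(1534 - 18564) = 1686*(-17030) = -28712580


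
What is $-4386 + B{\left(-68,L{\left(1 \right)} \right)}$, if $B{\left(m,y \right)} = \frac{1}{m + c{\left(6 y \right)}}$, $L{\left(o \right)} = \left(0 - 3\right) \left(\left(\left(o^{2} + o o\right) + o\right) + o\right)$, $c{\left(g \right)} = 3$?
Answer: $- \frac{285091}{65} \approx -4386.0$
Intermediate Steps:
$L{\left(o \right)} = - 6 o - 6 o^{2}$ ($L{\left(o \right)} = - 3 \left(\left(\left(o^{2} + o^{2}\right) + o\right) + o\right) = - 3 \left(\left(2 o^{2} + o\right) + o\right) = - 3 \left(\left(o + 2 o^{2}\right) + o\right) = - 3 \left(2 o + 2 o^{2}\right) = - 6 o - 6 o^{2}$)
$B{\left(m,y \right)} = \frac{1}{3 + m}$ ($B{\left(m,y \right)} = \frac{1}{m + 3} = \frac{1}{3 + m}$)
$-4386 + B{\left(-68,L{\left(1 \right)} \right)} = -4386 + \frac{1}{3 - 68} = -4386 + \frac{1}{-65} = -4386 - \frac{1}{65} = - \frac{285091}{65}$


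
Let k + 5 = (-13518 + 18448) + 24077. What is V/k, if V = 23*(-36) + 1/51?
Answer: -42227/1479102 ≈ -0.028549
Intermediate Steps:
k = 29002 (k = -5 + ((-13518 + 18448) + 24077) = -5 + (4930 + 24077) = -5 + 29007 = 29002)
V = -42227/51 (V = -828 + 1/51 = -42227/51 ≈ -827.98)
V/k = -42227/51/29002 = -42227/51*1/29002 = -42227/1479102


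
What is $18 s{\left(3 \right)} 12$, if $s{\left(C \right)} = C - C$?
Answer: $0$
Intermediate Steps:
$s{\left(C \right)} = 0$
$18 s{\left(3 \right)} 12 = 18 \cdot 0 \cdot 12 = 0 \cdot 12 = 0$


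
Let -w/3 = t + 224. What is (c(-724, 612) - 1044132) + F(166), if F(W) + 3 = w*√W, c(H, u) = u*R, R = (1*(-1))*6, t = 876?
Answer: -1047807 - 3300*√166 ≈ -1.0903e+6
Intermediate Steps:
R = -6 (R = -1*6 = -6)
c(H, u) = -6*u (c(H, u) = u*(-6) = -6*u)
w = -3300 (w = -3*(876 + 224) = -3*1100 = -3300)
F(W) = -3 - 3300*√W
(c(-724, 612) - 1044132) + F(166) = (-6*612 - 1044132) + (-3 - 3300*√166) = (-3672 - 1044132) + (-3 - 3300*√166) = -1047804 + (-3 - 3300*√166) = -1047807 - 3300*√166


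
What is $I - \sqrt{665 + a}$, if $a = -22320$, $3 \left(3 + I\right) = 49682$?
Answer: $\frac{49673}{3} - i \sqrt{21655} \approx 16558.0 - 147.16 i$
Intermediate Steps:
$I = \frac{49673}{3}$ ($I = -3 + \frac{1}{3} \cdot 49682 = -3 + \frac{49682}{3} = \frac{49673}{3} \approx 16558.0$)
$I - \sqrt{665 + a} = \frac{49673}{3} - \sqrt{665 - 22320} = \frac{49673}{3} - \sqrt{-21655} = \frac{49673}{3} - i \sqrt{21655}$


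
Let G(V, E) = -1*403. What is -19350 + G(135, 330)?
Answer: -19753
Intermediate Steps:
G(V, E) = -403
-19350 + G(135, 330) = -19350 - 403 = -19753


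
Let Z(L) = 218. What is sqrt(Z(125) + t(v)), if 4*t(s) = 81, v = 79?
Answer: sqrt(953)/2 ≈ 15.435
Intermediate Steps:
t(s) = 81/4 (t(s) = (1/4)*81 = 81/4)
sqrt(Z(125) + t(v)) = sqrt(218 + 81/4) = sqrt(953/4) = sqrt(953)/2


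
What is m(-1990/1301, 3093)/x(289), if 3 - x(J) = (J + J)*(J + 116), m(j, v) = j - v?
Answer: 4025983/304547187 ≈ 0.013220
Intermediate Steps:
x(J) = 3 - 2*J*(116 + J) (x(J) = 3 - (J + J)*(J + 116) = 3 - 2*J*(116 + J))
m(-1990/1301, 3093)/x(289) = (-1990/1301 - 1*3093)/(3 - 232*289 - 2*289**2) = (-1990*1/1301 - 3093)/(3 - 67048 - 2*83521) = (-1990/1301 - 3093)/(3 - 67048 - 167042) = -4025983/1301/(-234087) = -4025983/1301*(-1/234087) = 4025983/304547187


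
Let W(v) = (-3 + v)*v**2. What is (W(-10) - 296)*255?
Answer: -406980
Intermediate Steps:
W(v) = v**2*(-3 + v)
(W(-10) - 296)*255 = ((-10)**2*(-3 - 10) - 296)*255 = (100*(-13) - 296)*255 = (-1300 - 296)*255 = -1596*255 = -406980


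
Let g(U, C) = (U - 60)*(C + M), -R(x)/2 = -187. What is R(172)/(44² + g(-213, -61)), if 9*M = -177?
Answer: 17/1089 ≈ 0.015611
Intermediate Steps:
M = -59/3 (M = (⅑)*(-177) = -59/3 ≈ -19.667)
R(x) = 374 (R(x) = -2*(-187) = 374)
g(U, C) = (-60 + U)*(-59/3 + C) (g(U, C) = (U - 60)*(C - 59/3) = (-60 + U)*(-59/3 + C))
R(172)/(44² + g(-213, -61)) = 374/(44² + (1180 - 60*(-61) - 59/3*(-213) - 61*(-213))) = 374/(1936 + (1180 + 3660 + 4189 + 12993)) = 374/(1936 + 22022) = 374/23958 = 374*(1/23958) = 17/1089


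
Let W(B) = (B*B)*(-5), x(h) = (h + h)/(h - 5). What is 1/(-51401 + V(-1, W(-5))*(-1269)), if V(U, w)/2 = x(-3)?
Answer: -2/106609 ≈ -1.8760e-5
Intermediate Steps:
x(h) = 2*h/(-5 + h) (x(h) = (2*h)/(-5 + h) = 2*h/(-5 + h))
W(B) = -5*B**2 (W(B) = B**2*(-5) = -5*B**2)
V(U, w) = 3/2 (V(U, w) = 2*(2*(-3)/(-5 - 3)) = 2*(2*(-3)/(-8)) = 2*(2*(-3)*(-1/8)) = 2*(3/4) = 3/2)
1/(-51401 + V(-1, W(-5))*(-1269)) = 1/(-51401 + (3/2)*(-1269)) = 1/(-51401 - 3807/2) = 1/(-106609/2) = -2/106609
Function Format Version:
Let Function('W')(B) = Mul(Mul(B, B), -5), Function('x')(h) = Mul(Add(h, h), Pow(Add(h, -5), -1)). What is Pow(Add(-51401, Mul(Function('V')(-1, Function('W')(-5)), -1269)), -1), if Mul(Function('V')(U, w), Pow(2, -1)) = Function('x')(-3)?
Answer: Rational(-2, 106609) ≈ -1.8760e-5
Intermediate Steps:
Function('x')(h) = Mul(2, h, Pow(Add(-5, h), -1)) (Function('x')(h) = Mul(Mul(2, h), Pow(Add(-5, h), -1)) = Mul(2, h, Pow(Add(-5, h), -1)))
Function('W')(B) = Mul(-5, Pow(B, 2)) (Function('W')(B) = Mul(Pow(B, 2), -5) = Mul(-5, Pow(B, 2)))
Function('V')(U, w) = Rational(3, 2) (Function('V')(U, w) = Mul(2, Mul(2, -3, Pow(Add(-5, -3), -1))) = Mul(2, Mul(2, -3, Pow(-8, -1))) = Mul(2, Mul(2, -3, Rational(-1, 8))) = Mul(2, Rational(3, 4)) = Rational(3, 2))
Pow(Add(-51401, Mul(Function('V')(-1, Function('W')(-5)), -1269)), -1) = Pow(Add(-51401, Mul(Rational(3, 2), -1269)), -1) = Pow(Add(-51401, Rational(-3807, 2)), -1) = Pow(Rational(-106609, 2), -1) = Rational(-2, 106609)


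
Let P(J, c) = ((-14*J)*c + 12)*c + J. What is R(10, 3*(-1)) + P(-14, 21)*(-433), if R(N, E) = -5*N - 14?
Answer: -37529906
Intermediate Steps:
R(N, E) = -14 - 5*N
P(J, c) = J + c*(12 - 14*J*c) (P(J, c) = (-14*J*c + 12)*c + J = (12 - 14*J*c)*c + J = c*(12 - 14*J*c) + J = J + c*(12 - 14*J*c))
R(10, 3*(-1)) + P(-14, 21)*(-433) = (-14 - 5*10) + (-14 + 12*21 - 14*(-14)*21²)*(-433) = (-14 - 50) + (-14 + 252 - 14*(-14)*441)*(-433) = -64 + (-14 + 252 + 86436)*(-433) = -64 + 86674*(-433) = -64 - 37529842 = -37529906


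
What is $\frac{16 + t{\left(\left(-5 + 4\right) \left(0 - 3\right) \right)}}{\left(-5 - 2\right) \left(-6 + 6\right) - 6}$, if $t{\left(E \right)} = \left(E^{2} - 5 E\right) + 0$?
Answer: $- \frac{5}{3} \approx -1.6667$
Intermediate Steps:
$t{\left(E \right)} = E^{2} - 5 E$
$\frac{16 + t{\left(\left(-5 + 4\right) \left(0 - 3\right) \right)}}{\left(-5 - 2\right) \left(-6 + 6\right) - 6} = \frac{16 + \left(-5 + 4\right) \left(0 - 3\right) \left(-5 + \left(-5 + 4\right) \left(0 - 3\right)\right)}{\left(-5 - 2\right) \left(-6 + 6\right) - 6} = \frac{16 + \left(-1\right) \left(-3\right) \left(-5 - -3\right)}{\left(-7\right) 0 - 6} = \frac{16 + 3 \left(-5 + 3\right)}{0 - 6} = \frac{16 + 3 \left(-2\right)}{-6} = - \frac{16 - 6}{6} = \left(- \frac{1}{6}\right) 10 = - \frac{5}{3}$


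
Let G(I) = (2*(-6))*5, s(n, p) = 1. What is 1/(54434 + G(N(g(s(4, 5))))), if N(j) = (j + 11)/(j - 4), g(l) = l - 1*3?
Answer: 1/54374 ≈ 1.8391e-5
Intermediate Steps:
g(l) = -3 + l (g(l) = l - 3 = -3 + l)
N(j) = (11 + j)/(-4 + j)
G(I) = -60 (G(I) = -12*5 = -60)
1/(54434 + G(N(g(s(4, 5))))) = 1/(54434 - 60) = 1/54374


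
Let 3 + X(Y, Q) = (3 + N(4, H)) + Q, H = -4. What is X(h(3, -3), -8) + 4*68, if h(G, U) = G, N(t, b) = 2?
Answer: 266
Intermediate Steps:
X(Y, Q) = 2 + Q (X(Y, Q) = -3 + ((3 + 2) + Q) = -3 + (5 + Q) = 2 + Q)
X(h(3, -3), -8) + 4*68 = (2 - 8) + 4*68 = -6 + 272 = 266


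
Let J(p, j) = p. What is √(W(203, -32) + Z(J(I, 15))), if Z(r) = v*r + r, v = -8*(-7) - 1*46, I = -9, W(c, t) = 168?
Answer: √69 ≈ 8.3066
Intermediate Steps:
v = 10 (v = 56 - 46 = 10)
Z(r) = 11*r (Z(r) = 10*r + r = 11*r)
√(W(203, -32) + Z(J(I, 15))) = √(168 + 11*(-9)) = √(168 - 99) = √69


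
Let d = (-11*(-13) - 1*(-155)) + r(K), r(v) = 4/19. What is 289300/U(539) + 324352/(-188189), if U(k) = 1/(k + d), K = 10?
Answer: 866026030811212/3575591 ≈ 2.4220e+8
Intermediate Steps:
r(v) = 4/19 (r(v) = 4*(1/19) = 4/19)
d = 5666/19 (d = (-11*(-13) - 1*(-155)) + 4/19 = (143 + 155) + 4/19 = 298 + 4/19 = 5666/19 ≈ 298.21)
U(k) = 1/(5666/19 + k) (U(k) = 1/(k + 5666/19) = 1/(5666/19 + k))
289300/U(539) + 324352/(-188189) = 289300/((19/(5666 + 19*539))) + 324352/(-188189) = 289300/((19/(5666 + 10241))) + 324352*(-1/188189) = 289300/((19/15907)) - 324352/188189 = 289300/((19*(1/15907))) - 324352/188189 = 289300/(19/15907) - 324352/188189 = 289300*(15907/19) - 324352/188189 = 4601895100/19 - 324352/188189 = 866026030811212/3575591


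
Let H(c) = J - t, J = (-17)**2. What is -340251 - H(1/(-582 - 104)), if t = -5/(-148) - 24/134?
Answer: -3376796081/9916 ≈ -3.4054e+5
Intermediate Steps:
t = -1441/9916 (t = -5*(-1/148) - 24*1/134 = 5/148 - 12/67 = -1441/9916 ≈ -0.14532)
J = 289
H(c) = 2867165/9916 (H(c) = 289 - 1*(-1441/9916) = 289 + 1441/9916 = 2867165/9916)
-340251 - H(1/(-582 - 104)) = -340251 - 1*2867165/9916 = -340251 - 2867165/9916 = -3376796081/9916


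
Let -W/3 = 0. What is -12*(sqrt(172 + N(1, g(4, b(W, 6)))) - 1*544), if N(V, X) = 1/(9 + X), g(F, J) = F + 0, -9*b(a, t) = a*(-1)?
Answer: 6528 - 12*sqrt(29081)/13 ≈ 6370.6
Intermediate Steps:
W = 0 (W = -3*0 = 0)
b(a, t) = a/9 (b(a, t) = -a*(-1)/9 = -(-1)*a/9 = a/9)
g(F, J) = F
-12*(sqrt(172 + N(1, g(4, b(W, 6)))) - 1*544) = -12*(sqrt(172 + 1/(9 + 4)) - 1*544) = -12*(sqrt(172 + 1/13) - 544) = -12*(sqrt(2237/13) - 544) = -12*(sqrt(29081)/13 - 544) = -12*(-544 + sqrt(29081)/13) = 6528 - 12*sqrt(29081)/13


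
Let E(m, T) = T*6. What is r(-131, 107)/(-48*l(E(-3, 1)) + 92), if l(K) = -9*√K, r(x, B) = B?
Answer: -2461/277820 + 2889*√6/69455 ≈ 0.093029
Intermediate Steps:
E(m, T) = 6*T
r(-131, 107)/(-48*l(E(-3, 1)) + 92) = 107/(-(-432)*√(6*1) + 92) = 107/(-(-432)*√6 + 92) = 107/(432*√6 + 92) = 107/(92 + 432*√6)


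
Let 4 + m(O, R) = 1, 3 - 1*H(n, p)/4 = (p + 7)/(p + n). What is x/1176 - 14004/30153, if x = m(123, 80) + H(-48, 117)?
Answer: -16414079/35459928 ≈ -0.46289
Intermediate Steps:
H(n, p) = 12 - 4*(7 + p)/(n + p) (H(n, p) = 12 - 4*(p + 7)/(p + n) = 12 - 4*(7 + p)/(n + p))
m(O, R) = -3 (m(O, R) = -4 + 1 = -3)
x = 125/69 (x = -3 + 4*(-7 + 2*117 + 3*(-48))/(-48 + 117) = -3 + 4*(-7 + 234 - 144)/69 = -3 + 4*(1/69)*83 = -3 + 332/69 = 125/69 ≈ 1.8116)
x/1176 - 14004/30153 = (125/69)/1176 - 14004/30153 = (125/69)*(1/1176) - 14004*1/30153 = 125/81144 - 4668/10051 = -16414079/35459928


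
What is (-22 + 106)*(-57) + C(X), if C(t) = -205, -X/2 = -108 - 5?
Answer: -4993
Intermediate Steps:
X = 226 (X = -2*(-108 - 5) = -2*(-113) = 226)
(-22 + 106)*(-57) + C(X) = (-22 + 106)*(-57) - 205 = 84*(-57) - 205 = -4788 - 205 = -4993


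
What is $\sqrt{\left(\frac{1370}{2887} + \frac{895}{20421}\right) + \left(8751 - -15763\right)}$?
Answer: $\frac{\sqrt{9467350026770712139}}{19651809} \approx 156.57$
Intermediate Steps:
$\sqrt{\left(\frac{1370}{2887} + \frac{895}{20421}\right) + \left(8751 - -15763\right)} = \sqrt{\left(1370 \cdot \frac{1}{2887} + 895 \cdot \frac{1}{20421}\right) + \left(8751 + 15763\right)} = \sqrt{\left(\frac{1370}{2887} + \frac{895}{20421}\right) + 24514} = \sqrt{\frac{30560635}{58955427} + 24514} = \sqrt{\frac{1445263898113}{58955427}} = \frac{\sqrt{9467350026770712139}}{19651809}$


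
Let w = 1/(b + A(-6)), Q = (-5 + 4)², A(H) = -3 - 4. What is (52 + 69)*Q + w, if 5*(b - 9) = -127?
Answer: 14152/117 ≈ 120.96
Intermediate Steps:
b = -82/5 (b = 9 + (⅕)*(-127) = 9 - 127/5 = -82/5 ≈ -16.400)
A(H) = -7
Q = 1 (Q = (-1)² = 1)
w = -5/117 (w = 1/(-82/5 - 7) = 1/(-117/5) = -5/117 ≈ -0.042735)
(52 + 69)*Q + w = (52 + 69)*1 - 5/117 = 121*1 - 5/117 = 121 - 5/117 = 14152/117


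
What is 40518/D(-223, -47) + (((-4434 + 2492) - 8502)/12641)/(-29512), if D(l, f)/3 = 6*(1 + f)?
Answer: -7497859489/153221561 ≈ -48.935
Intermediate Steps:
D(l, f) = 18 + 18*f (D(l, f) = 3*(6*(1 + f)) = 3*(6 + 6*f) = 18 + 18*f)
40518/D(-223, -47) + (((-4434 + 2492) - 8502)/12641)/(-29512) = 40518/(18 + 18*(-47)) + (((-4434 + 2492) - 8502)/12641)/(-29512) = 40518/(18 - 846) + ((-1942 - 8502)*(1/12641))*(-1/29512) = 40518/(-828) - 10444*1/12641*(-1/29512) = 40518*(-1/828) - 10444/12641*(-1/29512) = -2251/46 + 373/13323614 = -7497859489/153221561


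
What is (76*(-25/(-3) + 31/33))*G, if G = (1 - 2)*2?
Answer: -15504/11 ≈ -1409.5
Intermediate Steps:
G = -2 (G = -1*2 = -2)
(76*(-25/(-3) + 31/33))*G = (76*(-25/(-3) + 31/33))*(-2) = (76*(-25*(-1/3) + 31*(1/33)))*(-2) = (76*(25/3 + 31/33))*(-2) = (76*(102/11))*(-2) = (7752/11)*(-2) = -15504/11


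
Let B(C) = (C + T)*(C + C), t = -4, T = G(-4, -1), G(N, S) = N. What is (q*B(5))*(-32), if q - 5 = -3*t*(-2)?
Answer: 6080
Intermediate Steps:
T = -4
q = -19 (q = 5 - 3*(-4)*(-2) = 5 + 12*(-2) = 5 - 24 = -19)
B(C) = 2*C*(-4 + C) (B(C) = (C - 4)*(C + C) = (-4 + C)*(2*C) = 2*C*(-4 + C))
(q*B(5))*(-32) = -38*5*(-4 + 5)*(-32) = -38*5*(-32) = -19*10*(-32) = -190*(-32) = 6080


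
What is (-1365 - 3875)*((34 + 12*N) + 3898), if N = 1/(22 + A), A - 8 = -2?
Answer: -144241480/7 ≈ -2.0606e+7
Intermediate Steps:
A = 6 (A = 8 - 2 = 6)
N = 1/28 (N = 1/(22 + 6) = 1/28 ≈ 0.035714)
(-1365 - 3875)*((34 + 12*N) + 3898) = (-1365 - 3875)*((34 + 12*(1/28)) + 3898) = -5240*((34 + 3/7) + 3898) = -5240*(241/7 + 3898) = -5240*27527/7 = -144241480/7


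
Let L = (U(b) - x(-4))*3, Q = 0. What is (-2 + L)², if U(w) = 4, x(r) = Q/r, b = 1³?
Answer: 100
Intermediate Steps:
b = 1
x(r) = 0 (x(r) = 0/r = 0)
L = 12 (L = (4 - 1*0)*3 = (4 + 0)*3 = 4*3 = 12)
(-2 + L)² = (-2 + 12)² = 10² = 100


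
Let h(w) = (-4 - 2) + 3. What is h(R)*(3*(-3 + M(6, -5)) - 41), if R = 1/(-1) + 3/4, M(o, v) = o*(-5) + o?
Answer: 366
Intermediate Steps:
M(o, v) = -4*o (M(o, v) = -5*o + o = -4*o)
R = -¼ (R = 1*(-1) + 3*(¼) = -1 + ¾ = -¼ ≈ -0.25000)
h(w) = -3 (h(w) = -6 + 3 = -3)
h(R)*(3*(-3 + M(6, -5)) - 41) = -3*(3*(-3 - 4*6) - 41) = -3*(3*(-3 - 24) - 41) = -3*(3*(-27) - 41) = -3*(-81 - 41) = -3*(-122) = 366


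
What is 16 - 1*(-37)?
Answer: 53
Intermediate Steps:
16 - 1*(-37) = 16 + 37 = 53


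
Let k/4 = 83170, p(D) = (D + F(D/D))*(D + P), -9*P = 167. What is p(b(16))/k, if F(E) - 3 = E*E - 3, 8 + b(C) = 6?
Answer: 37/598824 ≈ 6.1788e-5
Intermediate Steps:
P = -167/9 (P = -⅑*167 = -167/9 ≈ -18.556)
b(C) = -2 (b(C) = -8 + 6 = -2)
F(E) = E² (F(E) = 3 + (E*E - 3) = 3 + (E² - 3) = 3 + (-3 + E²) = E²)
p(D) = (1 + D)*(-167/9 + D) (p(D) = (D + (D/D)²)*(D - 167/9) = (D + 1²)*(-167/9 + D) = (D + 1)*(-167/9 + D) = (1 + D)*(-167/9 + D))
k = 332680 (k = 4*83170 = 332680)
p(b(16))/k = (-167/9 + (-2)² - 158/9*(-2))/332680 = (-167/9 + 4 + 316/9)*(1/332680) = (185/9)*(1/332680) = 37/598824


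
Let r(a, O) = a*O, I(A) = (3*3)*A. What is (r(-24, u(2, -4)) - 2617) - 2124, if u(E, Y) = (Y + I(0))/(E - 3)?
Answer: -4837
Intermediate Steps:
I(A) = 9*A
u(E, Y) = Y/(-3 + E) (u(E, Y) = (Y + 9*0)/(E - 3) = (Y + 0)/(-3 + E) = Y/(-3 + E))
r(a, O) = O*a
(r(-24, u(2, -4)) - 2617) - 2124 = (-4/(-3 + 2)*(-24) - 2617) - 2124 = (-4/(-1)*(-24) - 2617) - 2124 = (-4*(-1)*(-24) - 2617) - 2124 = (4*(-24) - 2617) - 2124 = (-96 - 2617) - 2124 = -2713 - 2124 = -4837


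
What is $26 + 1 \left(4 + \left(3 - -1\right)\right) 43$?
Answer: $370$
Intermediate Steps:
$26 + 1 \left(4 + \left(3 - -1\right)\right) 43 = 26 + 1 \left(4 + \left(3 + 1\right)\right) 43 = 26 + 1 \left(4 + 4\right) 43 = 26 + 1 \cdot 8 \cdot 43 = 26 + 8 \cdot 43 = 26 + 344 = 370$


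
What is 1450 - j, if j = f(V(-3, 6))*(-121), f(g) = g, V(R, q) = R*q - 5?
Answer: -1333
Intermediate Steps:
V(R, q) = -5 + R*q
j = 2783 (j = (-5 - 3*6)*(-121) = (-5 - 18)*(-121) = -23*(-121) = 2783)
1450 - j = 1450 - 1*2783 = 1450 - 2783 = -1333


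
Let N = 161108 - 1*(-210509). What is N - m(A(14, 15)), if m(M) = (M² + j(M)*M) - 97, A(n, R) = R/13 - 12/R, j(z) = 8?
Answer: 1570479161/4225 ≈ 3.7171e+5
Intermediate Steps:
A(n, R) = -12/R + R/13 (A(n, R) = R*(1/13) - 12/R = R/13 - 12/R = -12/R + R/13)
m(M) = -97 + M² + 8*M (m(M) = (M² + 8*M) - 97 = -97 + M² + 8*M)
N = 371617 (N = 161108 + 210509 = 371617)
N - m(A(14, 15)) = 371617 - (-97 + (-12/15 + (1/13)*15)² + 8*(-12/15 + (1/13)*15)) = 371617 - (-97 + (-12*1/15 + 15/13)² + 8*(-12*1/15 + 15/13)) = 371617 - (-97 + (-⅘ + 15/13)² + 8*(-⅘ + 15/13)) = 371617 - (-97 + (23/65)² + 8*(23/65)) = 371617 - (-97 + 529/4225 + 184/65) = 371617 - 1*(-397336/4225) = 371617 + 397336/4225 = 1570479161/4225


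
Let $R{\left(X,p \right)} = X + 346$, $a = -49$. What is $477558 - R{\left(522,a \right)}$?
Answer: $476690$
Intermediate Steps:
$R{\left(X,p \right)} = 346 + X$
$477558 - R{\left(522,a \right)} = 477558 - \left(346 + 522\right) = 477558 - 868 = 476690$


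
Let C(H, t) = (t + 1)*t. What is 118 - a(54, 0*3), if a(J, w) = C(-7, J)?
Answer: -2852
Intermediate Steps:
C(H, t) = t*(1 + t) (C(H, t) = (1 + t)*t = t*(1 + t))
a(J, w) = J*(1 + J)
118 - a(54, 0*3) = 118 - 54*(1 + 54) = 118 - 54*55 = 118 - 1*2970 = 118 - 2970 = -2852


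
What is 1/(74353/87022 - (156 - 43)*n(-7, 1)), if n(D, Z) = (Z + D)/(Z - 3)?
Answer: -87022/29426105 ≈ -0.0029573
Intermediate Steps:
n(D, Z) = (D + Z)/(-3 + Z)
1/(74353/87022 - (156 - 43)*n(-7, 1)) = 1/(74353/87022 - (156 - 43)*(-7 + 1)/(-3 + 1)) = 1/(74353*(1/87022) - 113*-6/(-2)) = 1/(74353/87022 - 113*(-½*(-6))) = 1/(74353/87022 - 113*3) = 1/(74353/87022 - 1*339) = 1/(74353/87022 - 339) = 1/(-29426105/87022) = -87022/29426105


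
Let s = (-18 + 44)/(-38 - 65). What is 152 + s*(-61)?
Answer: 17242/103 ≈ 167.40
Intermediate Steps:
s = -26/103 (s = 26/(-103) = 26*(-1/103) = -26/103 ≈ -0.25243)
152 + s*(-61) = 152 - 26/103*(-61) = 152 + 1586/103 = 17242/103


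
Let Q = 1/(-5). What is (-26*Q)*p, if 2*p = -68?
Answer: -884/5 ≈ -176.80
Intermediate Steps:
Q = -⅕ ≈ -0.20000
p = -34 (p = (½)*(-68) = -34)
(-26*Q)*p = -26*(-⅕)*(-34) = (26/5)*(-34) = -884/5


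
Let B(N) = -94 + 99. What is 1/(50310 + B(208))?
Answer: 1/50315 ≈ 1.9875e-5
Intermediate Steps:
B(N) = 5
1/(50310 + B(208)) = 1/(50310 + 5) = 1/50315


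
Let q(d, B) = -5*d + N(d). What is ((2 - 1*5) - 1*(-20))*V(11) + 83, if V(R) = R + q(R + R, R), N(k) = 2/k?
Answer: -17583/11 ≈ -1598.5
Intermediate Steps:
q(d, B) = -5*d + 2/d
V(R) = 1/R - 9*R (V(R) = R + (-5*(R + R) + 2/(R + R)) = R + (-10*R + 2/((2*R))) = R + (-10*R + 2*(1/(2*R))) = R + (-10*R + 1/R) = R + (1/R - 10*R) = 1/R - 9*R)
((2 - 1*5) - 1*(-20))*V(11) + 83 = ((2 - 1*5) - 1*(-20))*(1/11 - 9*11) + 83 = ((2 - 5) + 20)*(1/11 - 99) + 83 = (-3 + 20)*(-1088/11) + 83 = 17*(-1088/11) + 83 = -18496/11 + 83 = -17583/11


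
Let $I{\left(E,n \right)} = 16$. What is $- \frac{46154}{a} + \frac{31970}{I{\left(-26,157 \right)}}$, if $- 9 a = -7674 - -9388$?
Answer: $\frac{15360689}{6856} \approx 2240.5$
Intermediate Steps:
$a = - \frac{1714}{9}$ ($a = - \frac{-7674 - -9388}{9} = - \frac{-7674 + 9388}{9} = \left(- \frac{1}{9}\right) 1714 = - \frac{1714}{9} \approx -190.44$)
$- \frac{46154}{a} + \frac{31970}{I{\left(-26,157 \right)}} = - \frac{46154}{- \frac{1714}{9}} + \frac{31970}{16} = \left(-46154\right) \left(- \frac{9}{1714}\right) + 31970 \cdot \frac{1}{16} = \frac{207693}{857} + \frac{15985}{8} = \frac{15360689}{6856}$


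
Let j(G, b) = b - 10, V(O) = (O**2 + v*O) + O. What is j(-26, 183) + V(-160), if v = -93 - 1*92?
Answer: 55213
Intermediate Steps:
v = -185 (v = -93 - 92 = -185)
V(O) = O**2 - 184*O (V(O) = (O**2 - 185*O) + O = O**2 - 184*O)
j(G, b) = -10 + b
j(-26, 183) + V(-160) = (-10 + 183) - 160*(-184 - 160) = 173 - 160*(-344) = 173 + 55040 = 55213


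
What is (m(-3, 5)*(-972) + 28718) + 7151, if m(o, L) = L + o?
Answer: 33925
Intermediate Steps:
(m(-3, 5)*(-972) + 28718) + 7151 = ((5 - 3)*(-972) + 28718) + 7151 = (2*(-972) + 28718) + 7151 = (-1944 + 28718) + 7151 = 26774 + 7151 = 33925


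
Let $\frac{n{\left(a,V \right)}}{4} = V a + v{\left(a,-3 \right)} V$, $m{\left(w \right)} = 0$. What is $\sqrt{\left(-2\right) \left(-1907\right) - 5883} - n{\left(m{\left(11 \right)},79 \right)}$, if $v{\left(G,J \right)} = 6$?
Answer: $-1896 + i \sqrt{2069} \approx -1896.0 + 45.486 i$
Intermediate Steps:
$n{\left(a,V \right)} = 24 V + 4 V a$ ($n{\left(a,V \right)} = 4 \left(V a + 6 V\right) = 4 \left(6 V + V a\right) = 24 V + 4 V a$)
$\sqrt{\left(-2\right) \left(-1907\right) - 5883} - n{\left(m{\left(11 \right)},79 \right)} = \sqrt{\left(-2\right) \left(-1907\right) - 5883} - 4 \cdot 79 \left(6 + 0\right) = \sqrt{3814 - 5883} - 4 \cdot 79 \cdot 6 = \sqrt{-2069} - 1896 = i \sqrt{2069} - 1896 = -1896 + i \sqrt{2069}$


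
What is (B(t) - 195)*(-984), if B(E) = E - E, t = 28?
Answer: 191880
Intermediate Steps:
B(E) = 0
(B(t) - 195)*(-984) = (0 - 195)*(-984) = -195*(-984) = 191880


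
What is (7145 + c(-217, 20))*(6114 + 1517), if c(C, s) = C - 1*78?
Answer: 52272350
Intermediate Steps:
c(C, s) = -78 + C (c(C, s) = C - 78 = -78 + C)
(7145 + c(-217, 20))*(6114 + 1517) = (7145 + (-78 - 217))*(6114 + 1517) = (7145 - 295)*7631 = 6850*7631 = 52272350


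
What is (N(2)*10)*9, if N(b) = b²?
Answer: 360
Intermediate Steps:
(N(2)*10)*9 = (2²*10)*9 = (4*10)*9 = 40*9 = 360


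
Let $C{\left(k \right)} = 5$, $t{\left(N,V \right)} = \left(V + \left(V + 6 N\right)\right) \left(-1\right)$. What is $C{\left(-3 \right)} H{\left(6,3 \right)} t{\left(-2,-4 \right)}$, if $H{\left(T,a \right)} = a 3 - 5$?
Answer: $400$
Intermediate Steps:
$H{\left(T,a \right)} = -5 + 3 a$ ($H{\left(T,a \right)} = 3 a - 5 = -5 + 3 a$)
$t{\left(N,V \right)} = - 6 N - 2 V$ ($t{\left(N,V \right)} = \left(2 V + 6 N\right) \left(-1\right) = - 6 N - 2 V$)
$C{\left(-3 \right)} H{\left(6,3 \right)} t{\left(-2,-4 \right)} = 5 \left(-5 + 3 \cdot 3\right) \left(\left(-6\right) \left(-2\right) - -8\right) = 5 \left(-5 + 9\right) \left(12 + 8\right) = 5 \cdot 4 \cdot 20 = 20 \cdot 20 = 400$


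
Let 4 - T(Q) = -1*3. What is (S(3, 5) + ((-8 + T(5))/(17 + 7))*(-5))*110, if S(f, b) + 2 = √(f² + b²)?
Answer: -2365/12 + 110*√34 ≈ 444.32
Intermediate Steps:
T(Q) = 7 (T(Q) = 4 - (-1)*3 = 4 - 1*(-3) = 4 + 3 = 7)
S(f, b) = -2 + √(b² + f²) (S(f, b) = -2 + √(f² + b²) = -2 + √(b² + f²))
(S(3, 5) + ((-8 + T(5))/(17 + 7))*(-5))*110 = ((-2 + √(5² + 3²)) + ((-8 + 7)/(17 + 7))*(-5))*110 = ((-2 + √(25 + 9)) - 1/24*(-5))*110 = ((-2 + √34) - 1*1/24*(-5))*110 = ((-2 + √34) - 1/24*(-5))*110 = ((-2 + √34) + 5/24)*110 = (-43/24 + √34)*110 = -2365/12 + 110*√34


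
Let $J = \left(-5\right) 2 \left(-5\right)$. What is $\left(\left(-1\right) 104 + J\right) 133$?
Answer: $-7182$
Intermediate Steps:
$J = 50$ ($J = \left(-10\right) \left(-5\right) = 50$)
$\left(\left(-1\right) 104 + J\right) 133 = \left(\left(-1\right) 104 + 50\right) 133 = \left(-104 + 50\right) 133 = \left(-54\right) 133 = -7182$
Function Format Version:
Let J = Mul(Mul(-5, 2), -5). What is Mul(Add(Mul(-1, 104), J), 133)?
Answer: -7182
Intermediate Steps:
J = 50 (J = Mul(-10, -5) = 50)
Mul(Add(Mul(-1, 104), J), 133) = Mul(Add(Mul(-1, 104), 50), 133) = Mul(Add(-104, 50), 133) = Mul(-54, 133) = -7182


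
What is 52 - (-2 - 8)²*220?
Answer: -21948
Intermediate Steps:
52 - (-2 - 8)²*220 = 52 - (-10)²*220 = 52 - 100*220 = 52 - 1*22000 = 52 - 22000 = -21948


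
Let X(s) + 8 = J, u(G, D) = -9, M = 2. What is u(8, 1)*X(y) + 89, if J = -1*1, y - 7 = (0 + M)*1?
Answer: 170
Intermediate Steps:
y = 9 (y = 7 + (0 + 2)*1 = 7 + 2*1 = 7 + 2 = 9)
J = -1
X(s) = -9 (X(s) = -8 - 1 = -9)
u(8, 1)*X(y) + 89 = -9*(-9) + 89 = 81 + 89 = 170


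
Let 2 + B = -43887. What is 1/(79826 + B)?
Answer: 1/35937 ≈ 2.7826e-5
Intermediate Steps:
B = -43889 (B = -2 - 43887 = -43889)
1/(79826 + B) = 1/(79826 - 43889) = 1/35937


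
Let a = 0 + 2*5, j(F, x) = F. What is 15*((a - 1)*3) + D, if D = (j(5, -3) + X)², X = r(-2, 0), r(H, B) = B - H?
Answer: 454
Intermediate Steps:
X = 2 (X = 0 - 1*(-2) = 0 + 2 = 2)
a = 10 (a = 0 + 10 = 10)
D = 49 (D = (5 + 2)² = 7² = 49)
15*((a - 1)*3) + D = 15*((10 - 1)*3) + 49 = 15*(9*3) + 49 = 15*27 + 49 = 405 + 49 = 454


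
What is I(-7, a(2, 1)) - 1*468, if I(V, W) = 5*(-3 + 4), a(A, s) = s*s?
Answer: -463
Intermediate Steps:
a(A, s) = s²
I(V, W) = 5 (I(V, W) = 5*1 = 5)
I(-7, a(2, 1)) - 1*468 = 5 - 1*468 = 5 - 468 = -463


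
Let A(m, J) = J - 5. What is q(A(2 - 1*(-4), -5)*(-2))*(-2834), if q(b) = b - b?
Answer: 0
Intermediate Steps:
A(m, J) = -5 + J
q(b) = 0
q(A(2 - 1*(-4), -5)*(-2))*(-2834) = 0*(-2834) = 0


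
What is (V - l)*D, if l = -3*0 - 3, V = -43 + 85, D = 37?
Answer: 1665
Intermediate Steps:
V = 42
l = -3 (l = 0 - 3 = -3)
(V - l)*D = (42 - 1*(-3))*37 = (42 + 3)*37 = 45*37 = 1665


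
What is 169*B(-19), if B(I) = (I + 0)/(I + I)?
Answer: 169/2 ≈ 84.500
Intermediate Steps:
B(I) = 1/2 (B(I) = I/((2*I)) = I*(1/(2*I)) = 1/2)
169*B(-19) = 169*(1/2) = 169/2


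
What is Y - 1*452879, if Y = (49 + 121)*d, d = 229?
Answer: -413949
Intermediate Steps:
Y = 38930 (Y = (49 + 121)*229 = 170*229 = 38930)
Y - 1*452879 = 38930 - 1*452879 = 38930 - 452879 = -413949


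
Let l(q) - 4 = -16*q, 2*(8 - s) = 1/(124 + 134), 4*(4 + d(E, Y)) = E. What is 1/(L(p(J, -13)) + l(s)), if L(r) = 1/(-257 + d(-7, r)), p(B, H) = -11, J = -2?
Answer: -135579/16808108 ≈ -0.0080663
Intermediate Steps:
d(E, Y) = -4 + E/4
L(r) = -4/1051 (L(r) = 1/(-257 + (-4 + (¼)*(-7))) = 1/(-257 + (-4 - 7/4)) = 1/(-257 - 23/4) = 1/(-1051/4) = -4/1051)
s = 4127/516 (s = 8 - 1/(2*(124 + 134)) = 8 - ½/258 = 8 - ½*1/258 = 8 - 1/516 = 4127/516 ≈ 7.9981)
l(q) = 4 - 16*q
1/(L(p(J, -13)) + l(s)) = 1/(-4/1051 + (4 - 16*4127/516)) = 1/(-4/1051 + (4 - 16508/129)) = 1/(-4/1051 - 15992/129) = 1/(-16808108/135579) = -135579/16808108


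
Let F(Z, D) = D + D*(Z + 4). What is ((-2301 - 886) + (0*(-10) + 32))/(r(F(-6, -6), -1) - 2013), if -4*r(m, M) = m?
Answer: 6310/4029 ≈ 1.5661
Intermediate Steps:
F(Z, D) = D + D*(4 + Z)
r(m, M) = -m/4
((-2301 - 886) + (0*(-10) + 32))/(r(F(-6, -6), -1) - 2013) = ((-2301 - 886) + (0*(-10) + 32))/(-(-3)*(5 - 6)/2 - 2013) = (-3187 + (0 + 32))/(-(-3)*(-1)/2 - 2013) = (-3187 + 32)/(-¼*6 - 2013) = -3155/(-3/2 - 2013) = -3155/(-4029/2) = -3155*(-2/4029) = 6310/4029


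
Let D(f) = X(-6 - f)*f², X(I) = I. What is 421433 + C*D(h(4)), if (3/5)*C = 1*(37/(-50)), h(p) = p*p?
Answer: 6425687/15 ≈ 4.2838e+5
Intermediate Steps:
h(p) = p²
D(f) = f²*(-6 - f) (D(f) = (-6 - f)*f² = f²*(-6 - f))
C = -37/30 (C = 5*(1*(37/(-50)))/3 = 5*(1*(37*(-1/50)))/3 = 5*(1*(-37/50))/3 = (5/3)*(-37/50) = -37/30 ≈ -1.2333)
421433 + C*D(h(4)) = 421433 - 37*(4²)²*(-6 - 1*4²)/30 = 421433 - 37*16²*(-6 - 1*16)/30 = 421433 - 4736*(-6 - 16)/15 = 421433 - 4736*(-22)/15 = 421433 - 37/30*(-5632) = 421433 + 104192/15 = 6425687/15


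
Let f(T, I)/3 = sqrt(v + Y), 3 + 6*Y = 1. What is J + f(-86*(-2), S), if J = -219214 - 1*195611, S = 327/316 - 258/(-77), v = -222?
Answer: -414825 + I*sqrt(2001) ≈ -4.1483e+5 + 44.733*I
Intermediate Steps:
Y = -1/3 (Y = -1/2 + (1/6)*1 = -1/2 + 1/6 = -1/3 ≈ -0.33333)
S = 106707/24332 (S = 327*(1/316) - 258*(-1/77) = 327/316 + 258/77 = 106707/24332 ≈ 4.3855)
f(T, I) = I*sqrt(2001) (f(T, I) = 3*sqrt(-222 - 1/3) = 3*sqrt(-667/3) = 3*(I*sqrt(2001)/3) = I*sqrt(2001))
J = -414825 (J = -219214 - 195611 = -414825)
J + f(-86*(-2), S) = -414825 + I*sqrt(2001)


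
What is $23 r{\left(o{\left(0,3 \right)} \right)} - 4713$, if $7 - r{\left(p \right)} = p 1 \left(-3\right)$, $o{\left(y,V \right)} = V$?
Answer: $-4345$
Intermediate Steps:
$r{\left(p \right)} = 7 + 3 p$ ($r{\left(p \right)} = 7 - p 1 \left(-3\right) = 7 - p \left(-3\right) = 7 - - 3 p = 7 + 3 p$)
$23 r{\left(o{\left(0,3 \right)} \right)} - 4713 = 23 \left(7 + 3 \cdot 3\right) - 4713 = 23 \left(7 + 9\right) - 4713 = 23 \cdot 16 - 4713 = 368 - 4713 = -4345$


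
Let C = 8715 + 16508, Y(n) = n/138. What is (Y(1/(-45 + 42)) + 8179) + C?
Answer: 13828427/414 ≈ 33402.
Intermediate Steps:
Y(n) = n/138 (Y(n) = n*(1/138) = n/138)
C = 25223
(Y(1/(-45 + 42)) + 8179) + C = (1/(138*(-45 + 42)) + 8179) + 25223 = ((1/138)/(-3) + 8179) + 25223 = ((1/138)*(-1/3) + 8179) + 25223 = (-1/414 + 8179) + 25223 = 3386105/414 + 25223 = 13828427/414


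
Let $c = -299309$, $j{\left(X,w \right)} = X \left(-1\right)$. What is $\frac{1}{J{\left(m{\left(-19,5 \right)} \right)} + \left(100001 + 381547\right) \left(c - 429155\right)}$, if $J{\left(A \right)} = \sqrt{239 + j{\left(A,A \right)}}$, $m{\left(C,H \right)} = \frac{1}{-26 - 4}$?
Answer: $- \frac{10523711468160}{3691616768836076756452349} - \frac{\sqrt{215130}}{3691616768836076756452349} \approx -2.8507 \cdot 10^{-12}$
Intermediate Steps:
$m{\left(C,H \right)} = - \frac{1}{30}$ ($m{\left(C,H \right)} = \frac{1}{-30} = - \frac{1}{30}$)
$j{\left(X,w \right)} = - X$
$J{\left(A \right)} = \sqrt{239 - A}$
$\frac{1}{J{\left(m{\left(-19,5 \right)} \right)} + \left(100001 + 381547\right) \left(c - 429155\right)} = \frac{1}{\sqrt{239 - - \frac{1}{30}} + \left(100001 + 381547\right) \left(-299309 - 429155\right)} = \frac{1}{\sqrt{239 + \frac{1}{30}} + 481548 \left(-728464\right)} = \frac{1}{\sqrt{\frac{7171}{30}} - 350790382272} = \frac{1}{\frac{\sqrt{215130}}{30} - 350790382272} = \frac{1}{-350790382272 + \frac{\sqrt{215130}}{30}}$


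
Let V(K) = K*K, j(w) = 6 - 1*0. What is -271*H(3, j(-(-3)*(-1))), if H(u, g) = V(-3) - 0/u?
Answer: -2439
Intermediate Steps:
j(w) = 6 (j(w) = 6 + 0 = 6)
V(K) = K²
H(u, g) = 9 (H(u, g) = (-3)² - 0/u = 9 - 1*0 = 9 + 0 = 9)
-271*H(3, j(-(-3)*(-1))) = -271*9 = -2439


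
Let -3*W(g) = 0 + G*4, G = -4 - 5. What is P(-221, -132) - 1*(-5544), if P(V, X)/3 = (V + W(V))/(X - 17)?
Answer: 826683/149 ≈ 5548.2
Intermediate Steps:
G = -9
W(g) = 12 (W(g) = -(0 - 9*4)/3 = -(0 - 36)/3 = -⅓*(-36) = 12)
P(V, X) = 3*(12 + V)/(-17 + X) (P(V, X) = 3*((V + 12)/(X - 17)) = 3*((12 + V)/(-17 + X)) = 3*(12 + V)/(-17 + X))
P(-221, -132) - 1*(-5544) = 3*(12 - 221)/(-17 - 132) - 1*(-5544) = 3*(-209)/(-149) + 5544 = 3*(-1/149)*(-209) + 5544 = 627/149 + 5544 = 826683/149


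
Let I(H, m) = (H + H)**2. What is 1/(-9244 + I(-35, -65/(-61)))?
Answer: -1/4344 ≈ -0.00023020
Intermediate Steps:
I(H, m) = 4*H**2 (I(H, m) = (2*H)**2 = 4*H**2)
1/(-9244 + I(-35, -65/(-61))) = 1/(-9244 + 4*(-35)**2) = 1/(-9244 + 4*1225) = 1/(-9244 + 4900) = 1/(-4344) = -1/4344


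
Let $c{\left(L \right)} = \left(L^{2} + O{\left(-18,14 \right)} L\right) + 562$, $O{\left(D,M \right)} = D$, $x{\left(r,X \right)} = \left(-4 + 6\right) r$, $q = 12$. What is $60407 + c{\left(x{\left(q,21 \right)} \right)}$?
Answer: $61113$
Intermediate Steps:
$x{\left(r,X \right)} = 2 r$
$c{\left(L \right)} = 562 + L^{2} - 18 L$ ($c{\left(L \right)} = \left(L^{2} - 18 L\right) + 562 = 562 + L^{2} - 18 L$)
$60407 + c{\left(x{\left(q,21 \right)} \right)} = 60407 + \left(562 + \left(2 \cdot 12\right)^{2} - 18 \cdot 2 \cdot 12\right) = 60407 + \left(562 + 24^{2} - 432\right) = 60407 + \left(562 + 576 - 432\right) = 60407 + 706 = 61113$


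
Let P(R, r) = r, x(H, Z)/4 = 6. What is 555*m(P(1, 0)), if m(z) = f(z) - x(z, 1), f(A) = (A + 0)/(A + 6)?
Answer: -13320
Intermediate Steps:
x(H, Z) = 24 (x(H, Z) = 4*6 = 24)
f(A) = A/(6 + A)
m(z) = -24 + z/(6 + z) (m(z) = z/(6 + z) - 1*24 = z/(6 + z) - 24 = -24 + z/(6 + z))
555*m(P(1, 0)) = 555*((-144 - 23*0)/(6 + 0)) = 555*((-144 + 0)/6) = 555*((1/6)*(-144)) = 555*(-24) = -13320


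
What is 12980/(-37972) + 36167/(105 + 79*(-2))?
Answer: -31227756/45739 ≈ -682.74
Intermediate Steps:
12980/(-37972) + 36167/(105 + 79*(-2)) = 12980*(-1/37972) + 36167/(105 - 158) = -295/863 + 36167/(-53) = -295/863 + 36167*(-1/53) = -295/863 - 36167/53 = -31227756/45739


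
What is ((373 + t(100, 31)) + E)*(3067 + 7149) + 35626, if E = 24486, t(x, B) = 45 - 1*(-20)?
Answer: 254659210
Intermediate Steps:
t(x, B) = 65 (t(x, B) = 45 + 20 = 65)
((373 + t(100, 31)) + E)*(3067 + 7149) + 35626 = ((373 + 65) + 24486)*(3067 + 7149) + 35626 = (438 + 24486)*10216 + 35626 = 24924*10216 + 35626 = 254623584 + 35626 = 254659210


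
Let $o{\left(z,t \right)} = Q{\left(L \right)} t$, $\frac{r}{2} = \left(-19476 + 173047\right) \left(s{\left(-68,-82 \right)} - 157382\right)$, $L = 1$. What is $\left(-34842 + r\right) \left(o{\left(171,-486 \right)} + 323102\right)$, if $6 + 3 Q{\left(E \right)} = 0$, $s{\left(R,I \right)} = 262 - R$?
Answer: $-15632454833440724$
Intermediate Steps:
$r = -48237265384$ ($r = 2 \left(-19476 + 173047\right) \left(\left(262 - -68\right) - 157382\right) = 2 \cdot 153571 \left(\left(262 + 68\right) - 157382\right) = 2 \cdot 153571 \left(330 - 157382\right) = 2 \cdot 153571 \left(-157052\right) = 2 \left(-24118632692\right) = -48237265384$)
$Q{\left(E \right)} = -2$ ($Q{\left(E \right)} = -2 + \frac{1}{3} \cdot 0 = -2 + 0 = -2$)
$o{\left(z,t \right)} = - 2 t$
$\left(-34842 + r\right) \left(o{\left(171,-486 \right)} + 323102\right) = \left(-34842 - 48237265384\right) \left(\left(-2\right) \left(-486\right) + 323102\right) = - 48237300226 \left(972 + 323102\right) = \left(-48237300226\right) 324074 = -15632454833440724$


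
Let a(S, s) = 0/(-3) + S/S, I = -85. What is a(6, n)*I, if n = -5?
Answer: -85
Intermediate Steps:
a(S, s) = 1 (a(S, s) = 0*(-1/3) + 1 = 0 + 1 = 1)
a(6, n)*I = 1*(-85) = -85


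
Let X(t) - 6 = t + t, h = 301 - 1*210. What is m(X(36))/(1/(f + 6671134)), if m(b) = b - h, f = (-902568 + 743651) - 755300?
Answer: -74839921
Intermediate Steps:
h = 91 (h = 301 - 210 = 91)
X(t) = 6 + 2*t (X(t) = 6 + (t + t) = 6 + 2*t)
f = -914217 (f = -158917 - 755300 = -914217)
m(b) = -91 + b (m(b) = b - 1*91 = b - 91 = -91 + b)
m(X(36))/(1/(f + 6671134)) = (-91 + (6 + 2*36))/(1/(-914217 + 6671134)) = (-91 + (6 + 72))/(1/5756917) = (-91 + 78)/(1/5756917) = -13*5756917 = -74839921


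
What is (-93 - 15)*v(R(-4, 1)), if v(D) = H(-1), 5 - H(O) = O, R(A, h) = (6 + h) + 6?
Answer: -648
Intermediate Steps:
R(A, h) = 12 + h
H(O) = 5 - O
v(D) = 6 (v(D) = 5 - 1*(-1) = 5 + 1 = 6)
(-93 - 15)*v(R(-4, 1)) = (-93 - 15)*6 = -108*6 = -648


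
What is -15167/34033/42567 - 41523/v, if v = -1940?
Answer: 60153622784873/2810444459340 ≈ 21.404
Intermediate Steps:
-15167/34033/42567 - 41523/v = -15167/34033/42567 - 41523/(-1940) = -15167*1/34033*(1/42567) - 41523*(-1/1940) = -15167/34033*1/42567 + 41523/1940 = -15167/1448682711 + 41523/1940 = 60153622784873/2810444459340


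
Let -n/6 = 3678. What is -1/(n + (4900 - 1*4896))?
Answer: 1/22064 ≈ 4.5323e-5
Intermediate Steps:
n = -22068 (n = -6*3678 = -22068)
-1/(n + (4900 - 1*4896)) = -1/(-22068 + (4900 - 1*4896)) = -1/(-22068 + (4900 - 4896)) = -1/(-22068 + 4) = -1/(-22064) = -1*(-1/22064) = 1/22064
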